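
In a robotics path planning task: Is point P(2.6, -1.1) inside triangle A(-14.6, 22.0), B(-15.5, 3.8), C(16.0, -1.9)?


Cross products: AB x AP = 333.83, BC x BP = -51.18, CA x CP = 295.78
All same sign? no

No, outside


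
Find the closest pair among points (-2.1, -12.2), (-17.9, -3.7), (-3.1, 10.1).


d(P0,P1) = 17.9413, d(P0,P2) = 22.3224, d(P1,P2) = 20.2356
Closest: P0 and P1

Closest pair: (-2.1, -12.2) and (-17.9, -3.7), distance = 17.9413


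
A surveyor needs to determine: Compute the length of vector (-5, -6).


|u| = sqrt((-5)^2 + (-6)^2) = sqrt(61) = 7.8102

7.8102


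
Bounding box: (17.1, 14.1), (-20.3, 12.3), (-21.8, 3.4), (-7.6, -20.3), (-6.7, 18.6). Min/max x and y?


x range: [-21.8, 17.1]
y range: [-20.3, 18.6]
Bounding box: (-21.8,-20.3) to (17.1,18.6)

(-21.8,-20.3) to (17.1,18.6)


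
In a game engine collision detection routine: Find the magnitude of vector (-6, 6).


|u| = sqrt((-6)^2 + 6^2) = sqrt(72) = 8.4853

8.4853


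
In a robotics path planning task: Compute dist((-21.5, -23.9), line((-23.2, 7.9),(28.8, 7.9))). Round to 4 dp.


|cross product| = 1653.6
|line direction| = sqrt(2704) = 52
Distance = 1653.6/sqrt(2704) = 31.8

31.8


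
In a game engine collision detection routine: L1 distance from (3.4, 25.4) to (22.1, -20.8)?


|3.4-22.1| + |25.4-(-20.8)| = 18.7 + 46.2 = 64.9

64.9


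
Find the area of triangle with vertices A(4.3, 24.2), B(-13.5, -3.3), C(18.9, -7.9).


Area = |x_A(y_B-y_C) + x_B(y_C-y_A) + x_C(y_A-y_B)|/2
= |19.78 + 433.35 + 519.75|/2
= 972.88/2 = 486.44

486.44


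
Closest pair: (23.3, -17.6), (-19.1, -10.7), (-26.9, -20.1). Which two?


d(P0,P1) = 42.9578, d(P0,P2) = 50.2622, d(P1,P2) = 12.2147
Closest: P1 and P2

Closest pair: (-19.1, -10.7) and (-26.9, -20.1), distance = 12.2147


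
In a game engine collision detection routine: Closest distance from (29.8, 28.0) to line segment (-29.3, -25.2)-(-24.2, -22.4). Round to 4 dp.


Project P onto AB: t = 1 (clamped to [0,1])
Closest point on segment: (-24.2, -22.4)
Distance: 73.8658

73.8658


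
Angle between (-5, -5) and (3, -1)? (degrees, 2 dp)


u.v = -10, |u| = sqrt(50) = 7.0711, |v| = sqrt(10) = 3.1623
cos(theta) = u.v/(|u||v|) = -10/sqrt(500) = -0.447214
theta = acos(-0.447214) = 116.57 degrees

116.57 degrees


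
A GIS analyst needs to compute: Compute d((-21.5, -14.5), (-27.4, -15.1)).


dx=-5.9, dy=-0.6
d^2 = (-5.9)^2 + (-0.6)^2 = 35.17
d = sqrt(35.17) = 5.9304

5.9304


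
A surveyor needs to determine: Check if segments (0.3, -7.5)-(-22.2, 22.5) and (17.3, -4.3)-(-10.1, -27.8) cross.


Cross products: d1=-311.82, d2=-1662.57, d3=-582, d4=768.75
d1*d2 < 0 and d3*d4 < 0? no

No, they don't intersect


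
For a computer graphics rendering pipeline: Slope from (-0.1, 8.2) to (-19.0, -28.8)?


slope = (y2-y1)/(x2-x1) = ((-28.8)-8.2)/((-19)-(-0.1)) = (-37)/(-18.9) = 1.9577

1.9577


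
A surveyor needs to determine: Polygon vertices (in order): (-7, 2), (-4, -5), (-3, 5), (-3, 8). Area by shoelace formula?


Shoelace sum: ((-7)*(-5) - (-4)*2) + ((-4)*5 - (-3)*(-5)) + ((-3)*8 - (-3)*5) + ((-3)*2 - (-7)*8)
= 49
Area = |49|/2 = 24.5

24.5


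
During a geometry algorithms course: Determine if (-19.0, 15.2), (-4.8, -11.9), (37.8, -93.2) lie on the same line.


Cross product: ((-4.8)-(-19))*((-93.2)-15.2) - ((-11.9)-15.2)*(37.8-(-19))
= 0

Yes, collinear


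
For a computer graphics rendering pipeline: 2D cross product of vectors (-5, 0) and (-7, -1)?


u x v = u_x*v_y - u_y*v_x = (-5)*(-1) - 0*(-7)
= 5 - 0 = 5

5


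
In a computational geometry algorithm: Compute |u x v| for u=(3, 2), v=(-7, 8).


|u x v| = |3*8 - 2*(-7)|
= |24 - (-14)| = 38

38


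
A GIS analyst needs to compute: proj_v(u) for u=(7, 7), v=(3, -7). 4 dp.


u.v = -28, |v| = sqrt(58) = 7.6158
Scalar projection = u.v / |v| = -28 / sqrt(58) = -3.6766

-3.6766


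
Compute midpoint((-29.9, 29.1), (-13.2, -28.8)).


M = (((-29.9)+(-13.2))/2, (29.1+(-28.8))/2)
= (-21.55, 0.15)

(-21.55, 0.15)


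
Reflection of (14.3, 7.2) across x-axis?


Reflection over x-axis: (x,y) -> (x,-y)
(14.3, 7.2) -> (14.3, -7.2)

(14.3, -7.2)


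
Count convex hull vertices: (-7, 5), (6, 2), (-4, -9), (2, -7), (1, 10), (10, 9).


Convex hull vertices (CCW): (-7, 5), (-4, -9), (2, -7), (10, 9), (1, 10)
Count = 5

5


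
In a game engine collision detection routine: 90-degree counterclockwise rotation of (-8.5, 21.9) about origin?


90° CCW: (x,y) -> (-y, x)
(-8.5,21.9) -> (-21.9, -8.5)

(-21.9, -8.5)


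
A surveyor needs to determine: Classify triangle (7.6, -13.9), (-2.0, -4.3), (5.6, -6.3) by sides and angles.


Side lengths squared: AB^2=184.32, BC^2=61.76, CA^2=61.76
Sorted: [61.76, 61.76, 184.32]
By sides: Isosceles, By angles: Obtuse

Isosceles, Obtuse


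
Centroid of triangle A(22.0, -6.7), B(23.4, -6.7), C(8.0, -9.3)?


Centroid = ((x_A+x_B+x_C)/3, (y_A+y_B+y_C)/3)
= ((22+23.4+8)/3, ((-6.7)+(-6.7)+(-9.3))/3)
= (17.8, -7.5667)

(17.8, -7.5667)


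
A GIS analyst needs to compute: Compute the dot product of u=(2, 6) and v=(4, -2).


u . v = u_x*v_x + u_y*v_y = 2*4 + 6*(-2)
= 8 + (-12) = -4

-4


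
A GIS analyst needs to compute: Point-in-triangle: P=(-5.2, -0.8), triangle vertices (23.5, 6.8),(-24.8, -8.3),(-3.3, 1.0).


Cross products: AB x AP = -66.29, BC x BP = -21.03, CA x CP = -37.22
All same sign? yes

Yes, inside


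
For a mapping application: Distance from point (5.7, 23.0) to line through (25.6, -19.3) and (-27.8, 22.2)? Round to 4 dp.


|cross product| = 1432.97
|line direction| = sqrt(4573.81) = 67.6299
Distance = 1432.97/sqrt(4573.81) = 21.1884

21.1884


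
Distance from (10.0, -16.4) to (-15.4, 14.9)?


dx=-25.4, dy=31.3
d^2 = (-25.4)^2 + 31.3^2 = 1624.85
d = sqrt(1624.85) = 40.3094

40.3094


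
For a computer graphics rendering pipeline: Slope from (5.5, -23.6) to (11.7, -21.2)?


slope = (y2-y1)/(x2-x1) = ((-21.2)-(-23.6))/(11.7-5.5) = 2.4/6.2 = 0.3871

0.3871


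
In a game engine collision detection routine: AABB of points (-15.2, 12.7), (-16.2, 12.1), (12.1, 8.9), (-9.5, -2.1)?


x range: [-16.2, 12.1]
y range: [-2.1, 12.7]
Bounding box: (-16.2,-2.1) to (12.1,12.7)

(-16.2,-2.1) to (12.1,12.7)


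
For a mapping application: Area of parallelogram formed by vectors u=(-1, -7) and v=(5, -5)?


|u x v| = |(-1)*(-5) - (-7)*5|
= |5 - (-35)| = 40

40


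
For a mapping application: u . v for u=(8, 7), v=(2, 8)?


u . v = u_x*v_x + u_y*v_y = 8*2 + 7*8
= 16 + 56 = 72

72


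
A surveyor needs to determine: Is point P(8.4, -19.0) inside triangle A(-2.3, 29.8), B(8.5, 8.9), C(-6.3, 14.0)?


Cross products: AB x AP = -303.41, BC x BP = 413.43, CA x CP = -364.26
All same sign? no

No, outside


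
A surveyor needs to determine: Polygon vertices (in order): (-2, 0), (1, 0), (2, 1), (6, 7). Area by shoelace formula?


Shoelace sum: ((-2)*0 - 1*0) + (1*1 - 2*0) + (2*7 - 6*1) + (6*0 - (-2)*7)
= 23
Area = |23|/2 = 11.5

11.5


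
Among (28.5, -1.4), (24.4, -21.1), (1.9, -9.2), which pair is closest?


d(P0,P1) = 20.1221, d(P0,P2) = 27.72, d(P1,P2) = 25.4531
Closest: P0 and P1

Closest pair: (28.5, -1.4) and (24.4, -21.1), distance = 20.1221


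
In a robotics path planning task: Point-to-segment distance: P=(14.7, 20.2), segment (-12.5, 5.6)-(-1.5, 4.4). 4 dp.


Project P onto AB: t = 1 (clamped to [0,1])
Closest point on segment: (-1.5, 4.4)
Distance: 22.6292

22.6292


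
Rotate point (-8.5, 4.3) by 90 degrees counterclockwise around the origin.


90° CCW: (x,y) -> (-y, x)
(-8.5,4.3) -> (-4.3, -8.5)

(-4.3, -8.5)


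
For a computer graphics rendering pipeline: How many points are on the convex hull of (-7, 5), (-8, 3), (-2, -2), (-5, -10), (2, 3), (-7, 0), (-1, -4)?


Convex hull vertices (CCW): (-8, 3), (-5, -10), (-1, -4), (2, 3), (-7, 5)
Count = 5

5


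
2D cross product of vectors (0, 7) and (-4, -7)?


u x v = u_x*v_y - u_y*v_x = 0*(-7) - 7*(-4)
= 0 - (-28) = 28

28


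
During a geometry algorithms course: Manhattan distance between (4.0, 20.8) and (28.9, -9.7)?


|4-28.9| + |20.8-(-9.7)| = 24.9 + 30.5 = 55.4

55.4


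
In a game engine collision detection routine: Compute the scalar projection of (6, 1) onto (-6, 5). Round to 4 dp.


u.v = -31, |v| = sqrt(61) = 7.8102
Scalar projection = u.v / |v| = -31 / sqrt(61) = -3.9691

-3.9691


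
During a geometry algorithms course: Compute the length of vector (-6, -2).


|u| = sqrt((-6)^2 + (-2)^2) = sqrt(40) = 6.3246

6.3246


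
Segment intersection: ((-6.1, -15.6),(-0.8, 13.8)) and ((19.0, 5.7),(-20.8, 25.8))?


Cross products: d1=1352.25, d2=75.6, d3=-625.05, d4=651.6
d1*d2 < 0 and d3*d4 < 0? no

No, they don't intersect


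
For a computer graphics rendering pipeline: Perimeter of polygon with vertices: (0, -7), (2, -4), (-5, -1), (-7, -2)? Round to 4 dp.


Sides: (0, -7)->(2, -4): sqrt(13) = 3.605551, (2, -4)->(-5, -1): sqrt(58) = 7.615773, (-5, -1)->(-7, -2): sqrt(5) = 2.236068, (-7, -2)->(0, -7): sqrt(74) = 8.602325
Sum = 22.059717
Perimeter = 22.0597

22.0597


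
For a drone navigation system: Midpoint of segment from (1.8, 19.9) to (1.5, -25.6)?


M = ((1.8+1.5)/2, (19.9+(-25.6))/2)
= (1.65, -2.85)

(1.65, -2.85)


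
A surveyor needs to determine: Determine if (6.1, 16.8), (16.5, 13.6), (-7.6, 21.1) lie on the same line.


Cross product: (16.5-6.1)*(21.1-16.8) - (13.6-16.8)*((-7.6)-6.1)
= 0.88

No, not collinear


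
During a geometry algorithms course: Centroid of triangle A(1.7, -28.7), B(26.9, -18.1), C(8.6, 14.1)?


Centroid = ((x_A+x_B+x_C)/3, (y_A+y_B+y_C)/3)
= ((1.7+26.9+8.6)/3, ((-28.7)+(-18.1)+14.1)/3)
= (12.4, -10.9)

(12.4, -10.9)


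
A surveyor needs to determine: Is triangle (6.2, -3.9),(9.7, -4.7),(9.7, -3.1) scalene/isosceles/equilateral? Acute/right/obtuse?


Side lengths squared: AB^2=12.89, BC^2=2.56, CA^2=12.89
Sorted: [2.56, 12.89, 12.89]
By sides: Isosceles, By angles: Acute

Isosceles, Acute


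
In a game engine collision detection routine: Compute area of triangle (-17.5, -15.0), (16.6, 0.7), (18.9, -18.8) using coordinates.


Area = |x_A(y_B-y_C) + x_B(y_C-y_A) + x_C(y_A-y_B)|/2
= |(-341.25) + (-63.08) + (-296.73)|/2
= 701.06/2 = 350.53

350.53


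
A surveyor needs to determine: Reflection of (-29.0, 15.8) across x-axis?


Reflection over x-axis: (x,y) -> (x,-y)
(-29, 15.8) -> (-29, -15.8)

(-29, -15.8)


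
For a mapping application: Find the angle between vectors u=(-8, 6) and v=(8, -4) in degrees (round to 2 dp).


u.v = -88, |u| = sqrt(100) = 10, |v| = sqrt(80) = 8.9443
cos(theta) = u.v/(|u||v|) = -88/sqrt(8000) = -0.98387
theta = acos(-0.98387) = 169.7 degrees

169.7 degrees


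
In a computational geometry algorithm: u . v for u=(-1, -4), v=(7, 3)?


u . v = u_x*v_x + u_y*v_y = (-1)*7 + (-4)*3
= (-7) + (-12) = -19

-19


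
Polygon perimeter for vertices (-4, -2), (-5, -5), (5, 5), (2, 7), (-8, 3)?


Sides: (-4, -2)->(-5, -5): sqrt(10) = 3.162278, (-5, -5)->(5, 5): sqrt(200) = 14.142136, (5, 5)->(2, 7): sqrt(13) = 3.605551, (2, 7)->(-8, 3): sqrt(116) = 10.77033, (-8, 3)->(-4, -2): sqrt(41) = 6.403124
Sum = 38.083419
Perimeter = 38.0834

38.0834


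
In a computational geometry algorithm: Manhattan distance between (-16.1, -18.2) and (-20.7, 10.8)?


|(-16.1)-(-20.7)| + |(-18.2)-10.8| = 4.6 + 29 = 33.6

33.6


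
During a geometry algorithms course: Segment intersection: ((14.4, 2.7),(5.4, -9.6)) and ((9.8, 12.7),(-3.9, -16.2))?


Cross products: d1=269.94, d2=178.35, d3=-146.58, d4=-54.99
d1*d2 < 0 and d3*d4 < 0? no

No, they don't intersect


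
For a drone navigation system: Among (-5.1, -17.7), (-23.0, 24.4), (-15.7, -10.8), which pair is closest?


d(P0,P1) = 45.7473, d(P0,P2) = 12.6479, d(P1,P2) = 35.949
Closest: P0 and P2

Closest pair: (-5.1, -17.7) and (-15.7, -10.8), distance = 12.6479


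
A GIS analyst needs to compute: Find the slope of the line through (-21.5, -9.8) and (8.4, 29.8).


slope = (y2-y1)/(x2-x1) = (29.8-(-9.8))/(8.4-(-21.5)) = 39.6/29.9 = 1.3244

1.3244


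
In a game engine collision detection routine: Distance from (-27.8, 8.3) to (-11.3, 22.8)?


dx=16.5, dy=14.5
d^2 = 16.5^2 + 14.5^2 = 482.5
d = sqrt(482.5) = 21.9659

21.9659


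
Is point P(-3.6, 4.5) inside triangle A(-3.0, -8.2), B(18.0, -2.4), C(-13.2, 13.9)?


Cross products: AB x AP = 270.18, BC x BP = 136.8, CA x CP = 116.28
All same sign? yes

Yes, inside


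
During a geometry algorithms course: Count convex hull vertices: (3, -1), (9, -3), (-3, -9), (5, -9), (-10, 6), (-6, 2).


Convex hull vertices (CCW): (-10, 6), (-3, -9), (5, -9), (9, -3)
Count = 4

4


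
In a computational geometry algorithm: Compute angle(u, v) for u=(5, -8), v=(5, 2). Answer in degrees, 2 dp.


u.v = 9, |u| = sqrt(89) = 9.434, |v| = sqrt(29) = 5.3852
cos(theta) = u.v/(|u||v|) = 9/sqrt(2581) = 0.177153
theta = acos(0.177153) = 79.8 degrees

79.8 degrees


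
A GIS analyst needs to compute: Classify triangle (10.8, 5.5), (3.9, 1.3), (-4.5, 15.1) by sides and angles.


Side lengths squared: AB^2=65.25, BC^2=261, CA^2=326.25
Sorted: [65.25, 261, 326.25]
By sides: Scalene, By angles: Right

Scalene, Right


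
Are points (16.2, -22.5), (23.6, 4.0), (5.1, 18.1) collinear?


Cross product: (23.6-16.2)*(18.1-(-22.5)) - (4-(-22.5))*(5.1-16.2)
= 594.59

No, not collinear


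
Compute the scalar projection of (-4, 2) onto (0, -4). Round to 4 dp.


u.v = -8, |v| = sqrt(16) = 4
Scalar projection = u.v / |v| = -8 / sqrt(16) = -2

-2


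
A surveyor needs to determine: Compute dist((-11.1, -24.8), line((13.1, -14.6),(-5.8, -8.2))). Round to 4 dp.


|cross product| = 347.66
|line direction| = sqrt(398.17) = 19.9542
Distance = 347.66/sqrt(398.17) = 17.4229

17.4229


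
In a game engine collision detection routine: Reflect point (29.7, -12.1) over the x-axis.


Reflection over x-axis: (x,y) -> (x,-y)
(29.7, -12.1) -> (29.7, 12.1)

(29.7, 12.1)


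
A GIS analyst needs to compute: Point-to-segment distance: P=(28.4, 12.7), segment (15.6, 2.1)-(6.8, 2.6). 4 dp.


Project P onto AB: t = 0 (clamped to [0,1])
Closest point on segment: (15.6, 2.1)
Distance: 16.6193

16.6193


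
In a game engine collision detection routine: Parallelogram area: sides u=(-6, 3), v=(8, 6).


|u x v| = |(-6)*6 - 3*8|
= |(-36) - 24| = 60

60


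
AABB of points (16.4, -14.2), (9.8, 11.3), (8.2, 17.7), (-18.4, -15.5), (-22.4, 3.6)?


x range: [-22.4, 16.4]
y range: [-15.5, 17.7]
Bounding box: (-22.4,-15.5) to (16.4,17.7)

(-22.4,-15.5) to (16.4,17.7)


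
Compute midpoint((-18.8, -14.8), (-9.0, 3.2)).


M = (((-18.8)+(-9))/2, ((-14.8)+3.2)/2)
= (-13.9, -5.8)

(-13.9, -5.8)


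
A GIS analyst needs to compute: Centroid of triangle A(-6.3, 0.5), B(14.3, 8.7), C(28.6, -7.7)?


Centroid = ((x_A+x_B+x_C)/3, (y_A+y_B+y_C)/3)
= (((-6.3)+14.3+28.6)/3, (0.5+8.7+(-7.7))/3)
= (12.2, 0.5)

(12.2, 0.5)


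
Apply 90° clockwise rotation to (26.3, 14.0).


90° CW: (x,y) -> (y, -x)
(26.3,14) -> (14, -26.3)

(14, -26.3)


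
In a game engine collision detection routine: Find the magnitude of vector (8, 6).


|u| = sqrt(8^2 + 6^2) = sqrt(100) = 10

10


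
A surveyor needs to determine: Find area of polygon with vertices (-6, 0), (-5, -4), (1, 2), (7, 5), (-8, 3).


Shoelace sum: ((-6)*(-4) - (-5)*0) + ((-5)*2 - 1*(-4)) + (1*5 - 7*2) + (7*3 - (-8)*5) + ((-8)*0 - (-6)*3)
= 88
Area = |88|/2 = 44

44


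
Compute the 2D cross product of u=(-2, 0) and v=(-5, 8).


u x v = u_x*v_y - u_y*v_x = (-2)*8 - 0*(-5)
= (-16) - 0 = -16

-16


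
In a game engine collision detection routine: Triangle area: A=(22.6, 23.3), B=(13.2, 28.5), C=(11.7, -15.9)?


Area = |x_A(y_B-y_C) + x_B(y_C-y_A) + x_C(y_A-y_B)|/2
= |1003.44 + (-517.44) + (-60.84)|/2
= 425.16/2 = 212.58

212.58


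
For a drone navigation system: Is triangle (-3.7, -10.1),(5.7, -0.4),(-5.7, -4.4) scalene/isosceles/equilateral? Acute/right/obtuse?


Side lengths squared: AB^2=182.45, BC^2=145.96, CA^2=36.49
Sorted: [36.49, 145.96, 182.45]
By sides: Scalene, By angles: Right

Scalene, Right


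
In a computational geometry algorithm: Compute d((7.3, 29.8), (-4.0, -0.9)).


dx=-11.3, dy=-30.7
d^2 = (-11.3)^2 + (-30.7)^2 = 1070.18
d = sqrt(1070.18) = 32.7136

32.7136


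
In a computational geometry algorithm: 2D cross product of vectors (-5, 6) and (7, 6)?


u x v = u_x*v_y - u_y*v_x = (-5)*6 - 6*7
= (-30) - 42 = -72

-72


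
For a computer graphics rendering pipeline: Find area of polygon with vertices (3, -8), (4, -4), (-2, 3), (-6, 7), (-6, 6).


Shoelace sum: (3*(-4) - 4*(-8)) + (4*3 - (-2)*(-4)) + ((-2)*7 - (-6)*3) + ((-6)*6 - (-6)*7) + ((-6)*(-8) - 3*6)
= 64
Area = |64|/2 = 32

32


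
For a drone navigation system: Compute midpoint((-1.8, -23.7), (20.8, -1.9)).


M = (((-1.8)+20.8)/2, ((-23.7)+(-1.9))/2)
= (9.5, -12.8)

(9.5, -12.8)


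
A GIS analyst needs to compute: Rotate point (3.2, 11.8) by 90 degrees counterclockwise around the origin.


90° CCW: (x,y) -> (-y, x)
(3.2,11.8) -> (-11.8, 3.2)

(-11.8, 3.2)


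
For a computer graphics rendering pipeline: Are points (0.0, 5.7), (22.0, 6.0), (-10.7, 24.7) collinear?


Cross product: (22-0)*(24.7-5.7) - (6-5.7)*((-10.7)-0)
= 421.21

No, not collinear


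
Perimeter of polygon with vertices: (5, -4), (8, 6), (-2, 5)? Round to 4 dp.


Sides: (5, -4)->(8, 6): sqrt(109) = 10.440307, (8, 6)->(-2, 5): sqrt(101) = 10.049876, (-2, 5)->(5, -4): sqrt(130) = 11.401754
Sum = 31.891937
Perimeter = 31.8919

31.8919


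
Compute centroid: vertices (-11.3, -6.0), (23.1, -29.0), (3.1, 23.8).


Centroid = ((x_A+x_B+x_C)/3, (y_A+y_B+y_C)/3)
= (((-11.3)+23.1+3.1)/3, ((-6)+(-29)+23.8)/3)
= (4.9667, -3.7333)

(4.9667, -3.7333)


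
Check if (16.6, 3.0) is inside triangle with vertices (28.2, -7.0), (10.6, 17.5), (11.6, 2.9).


Cross products: AB x AP = 108.2, BC x BP = 73.1, CA x CP = 51.16
All same sign? yes

Yes, inside


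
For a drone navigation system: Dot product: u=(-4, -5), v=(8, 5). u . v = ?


u . v = u_x*v_x + u_y*v_y = (-4)*8 + (-5)*5
= (-32) + (-25) = -57

-57


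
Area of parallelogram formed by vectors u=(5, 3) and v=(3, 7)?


|u x v| = |5*7 - 3*3|
= |35 - 9| = 26

26


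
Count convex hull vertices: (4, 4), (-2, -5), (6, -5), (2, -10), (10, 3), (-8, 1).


Convex hull vertices (CCW): (-8, 1), (2, -10), (6, -5), (10, 3), (4, 4)
Count = 5

5


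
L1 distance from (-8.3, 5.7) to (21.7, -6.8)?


|(-8.3)-21.7| + |5.7-(-6.8)| = 30 + 12.5 = 42.5

42.5


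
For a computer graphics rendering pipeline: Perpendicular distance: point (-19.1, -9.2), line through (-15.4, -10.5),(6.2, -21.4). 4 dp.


|cross product| = 12.25
|line direction| = sqrt(585.37) = 24.1944
Distance = 12.25/sqrt(585.37) = 0.5063

0.5063


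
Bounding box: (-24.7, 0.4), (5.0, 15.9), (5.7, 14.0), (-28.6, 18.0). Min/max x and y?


x range: [-28.6, 5.7]
y range: [0.4, 18]
Bounding box: (-28.6,0.4) to (5.7,18)

(-28.6,0.4) to (5.7,18)


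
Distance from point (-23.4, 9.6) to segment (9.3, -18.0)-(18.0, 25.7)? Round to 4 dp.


Project P onto AB: t = 0.4642 (clamped to [0,1])
Closest point on segment: (13.3386, 2.2859)
Distance: 37.4596

37.4596


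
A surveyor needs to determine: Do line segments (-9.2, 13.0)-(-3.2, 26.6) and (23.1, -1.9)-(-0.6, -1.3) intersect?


Cross products: d1=-333.75, d2=-659.67, d3=-528.68, d4=-202.76
d1*d2 < 0 and d3*d4 < 0? no

No, they don't intersect


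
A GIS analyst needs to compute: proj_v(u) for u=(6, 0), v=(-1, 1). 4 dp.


u.v = -6, |v| = sqrt(2) = 1.4142
Scalar projection = u.v / |v| = -6 / sqrt(2) = -4.2426

-4.2426


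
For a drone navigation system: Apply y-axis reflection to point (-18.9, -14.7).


Reflection over y-axis: (x,y) -> (-x,y)
(-18.9, -14.7) -> (18.9, -14.7)

(18.9, -14.7)


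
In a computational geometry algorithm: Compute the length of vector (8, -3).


|u| = sqrt(8^2 + (-3)^2) = sqrt(73) = 8.544

8.544


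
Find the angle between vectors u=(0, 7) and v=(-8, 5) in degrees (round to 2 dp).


u.v = 35, |u| = sqrt(49) = 7, |v| = sqrt(89) = 9.434
cos(theta) = u.v/(|u||v|) = 35/sqrt(4361) = 0.529999
theta = acos(0.529999) = 57.99 degrees

57.99 degrees


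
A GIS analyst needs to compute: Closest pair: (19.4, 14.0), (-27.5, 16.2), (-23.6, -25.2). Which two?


d(P0,P1) = 46.9516, d(P0,P2) = 58.1863, d(P1,P2) = 41.5833
Closest: P1 and P2

Closest pair: (-27.5, 16.2) and (-23.6, -25.2), distance = 41.5833


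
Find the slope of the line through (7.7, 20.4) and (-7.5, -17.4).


slope = (y2-y1)/(x2-x1) = ((-17.4)-20.4)/((-7.5)-7.7) = (-37.8)/(-15.2) = 2.4868

2.4868


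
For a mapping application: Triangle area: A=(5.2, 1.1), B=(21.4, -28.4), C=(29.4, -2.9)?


Area = |x_A(y_B-y_C) + x_B(y_C-y_A) + x_C(y_A-y_B)|/2
= |(-132.6) + (-85.6) + 867.3|/2
= 649.1/2 = 324.55

324.55


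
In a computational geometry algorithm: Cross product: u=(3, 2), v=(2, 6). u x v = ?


u x v = u_x*v_y - u_y*v_x = 3*6 - 2*2
= 18 - 4 = 14

14


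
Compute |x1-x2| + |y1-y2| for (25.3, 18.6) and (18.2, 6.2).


|25.3-18.2| + |18.6-6.2| = 7.1 + 12.4 = 19.5

19.5


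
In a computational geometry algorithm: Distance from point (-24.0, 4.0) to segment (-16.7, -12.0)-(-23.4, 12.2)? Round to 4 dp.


Project P onto AB: t = 0.6917 (clamped to [0,1])
Closest point on segment: (-21.3341, 4.7381)
Distance: 2.7662

2.7662


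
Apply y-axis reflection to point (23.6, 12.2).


Reflection over y-axis: (x,y) -> (-x,y)
(23.6, 12.2) -> (-23.6, 12.2)

(-23.6, 12.2)


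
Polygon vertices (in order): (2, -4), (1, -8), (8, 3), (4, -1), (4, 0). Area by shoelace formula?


Shoelace sum: (2*(-8) - 1*(-4)) + (1*3 - 8*(-8)) + (8*(-1) - 4*3) + (4*0 - 4*(-1)) + (4*(-4) - 2*0)
= 23
Area = |23|/2 = 11.5

11.5


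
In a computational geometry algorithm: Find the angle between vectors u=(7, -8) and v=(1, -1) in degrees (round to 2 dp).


u.v = 15, |u| = sqrt(113) = 10.6301, |v| = sqrt(2) = 1.4142
cos(theta) = u.v/(|u||v|) = 15/sqrt(226) = 0.997785
theta = acos(0.997785) = 3.81 degrees

3.81 degrees


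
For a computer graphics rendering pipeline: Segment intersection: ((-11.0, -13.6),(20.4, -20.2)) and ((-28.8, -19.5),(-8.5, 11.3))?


Cross products: d1=-428.47, d2=-1529.57, d3=-302.74, d4=798.36
d1*d2 < 0 and d3*d4 < 0? no

No, they don't intersect


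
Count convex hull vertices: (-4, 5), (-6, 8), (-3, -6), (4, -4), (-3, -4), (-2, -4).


Convex hull vertices (CCW): (-6, 8), (-3, -6), (4, -4)
Count = 3

3


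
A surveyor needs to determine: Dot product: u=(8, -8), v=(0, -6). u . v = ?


u . v = u_x*v_x + u_y*v_y = 8*0 + (-8)*(-6)
= 0 + 48 = 48

48


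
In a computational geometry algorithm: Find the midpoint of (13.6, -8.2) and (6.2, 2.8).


M = ((13.6+6.2)/2, ((-8.2)+2.8)/2)
= (9.9, -2.7)

(9.9, -2.7)


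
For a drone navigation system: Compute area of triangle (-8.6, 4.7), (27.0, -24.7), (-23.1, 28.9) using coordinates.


Area = |x_A(y_B-y_C) + x_B(y_C-y_A) + x_C(y_A-y_B)|/2
= |460.96 + 653.4 + (-679.14)|/2
= 435.22/2 = 217.61

217.61


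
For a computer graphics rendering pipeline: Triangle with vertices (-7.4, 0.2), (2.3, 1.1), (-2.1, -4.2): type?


Side lengths squared: AB^2=94.9, BC^2=47.45, CA^2=47.45
Sorted: [47.45, 47.45, 94.9]
By sides: Isosceles, By angles: Right

Isosceles, Right


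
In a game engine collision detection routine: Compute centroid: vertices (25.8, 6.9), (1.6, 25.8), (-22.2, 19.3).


Centroid = ((x_A+x_B+x_C)/3, (y_A+y_B+y_C)/3)
= ((25.8+1.6+(-22.2))/3, (6.9+25.8+19.3)/3)
= (1.7333, 17.3333)

(1.7333, 17.3333)


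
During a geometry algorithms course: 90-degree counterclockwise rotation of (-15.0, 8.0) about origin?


90° CCW: (x,y) -> (-y, x)
(-15,8) -> (-8, -15)

(-8, -15)


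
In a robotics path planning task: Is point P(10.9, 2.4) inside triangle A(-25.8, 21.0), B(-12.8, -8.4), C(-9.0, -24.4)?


Cross products: AB x AP = 837.18, BC x BP = 420.24, CA x CP = -1353.7
All same sign? no

No, outside


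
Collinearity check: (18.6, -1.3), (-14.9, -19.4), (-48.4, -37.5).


Cross product: ((-14.9)-18.6)*((-37.5)-(-1.3)) - ((-19.4)-(-1.3))*((-48.4)-18.6)
= 0

Yes, collinear


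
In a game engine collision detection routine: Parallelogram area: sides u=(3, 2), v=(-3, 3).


|u x v| = |3*3 - 2*(-3)|
= |9 - (-6)| = 15

15


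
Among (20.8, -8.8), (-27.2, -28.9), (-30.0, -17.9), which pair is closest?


d(P0,P1) = 52.0385, d(P0,P2) = 51.6086, d(P1,P2) = 11.3508
Closest: P1 and P2

Closest pair: (-27.2, -28.9) and (-30.0, -17.9), distance = 11.3508


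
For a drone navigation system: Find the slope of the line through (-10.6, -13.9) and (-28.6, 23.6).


slope = (y2-y1)/(x2-x1) = (23.6-(-13.9))/((-28.6)-(-10.6)) = 37.5/(-18) = -2.0833

-2.0833


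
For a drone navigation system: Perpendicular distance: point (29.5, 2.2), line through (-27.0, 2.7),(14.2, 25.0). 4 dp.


|cross product| = 1280.55
|line direction| = sqrt(2194.73) = 46.8479
Distance = 1280.55/sqrt(2194.73) = 27.3342

27.3342


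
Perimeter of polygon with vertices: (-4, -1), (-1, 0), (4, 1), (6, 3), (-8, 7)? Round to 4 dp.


Sides: (-4, -1)->(-1, 0): sqrt(10) = 3.162278, (-1, 0)->(4, 1): sqrt(26) = 5.09902, (4, 1)->(6, 3): sqrt(8) = 2.828427, (6, 3)->(-8, 7): sqrt(212) = 14.56022, (-8, 7)->(-4, -1): sqrt(80) = 8.944272
Sum = 34.594217
Perimeter = 34.5942

34.5942


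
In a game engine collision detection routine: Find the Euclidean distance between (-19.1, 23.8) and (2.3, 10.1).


dx=21.4, dy=-13.7
d^2 = 21.4^2 + (-13.7)^2 = 645.65
d = sqrt(645.65) = 25.4096

25.4096


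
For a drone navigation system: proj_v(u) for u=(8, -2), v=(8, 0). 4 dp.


u.v = 64, |v| = sqrt(64) = 8
Scalar projection = u.v / |v| = 64 / sqrt(64) = 8

8


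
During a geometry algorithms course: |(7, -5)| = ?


|u| = sqrt(7^2 + (-5)^2) = sqrt(74) = 8.6023

8.6023


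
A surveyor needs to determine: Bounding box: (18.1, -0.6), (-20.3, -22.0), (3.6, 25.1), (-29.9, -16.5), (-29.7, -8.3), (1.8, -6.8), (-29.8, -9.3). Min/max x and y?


x range: [-29.9, 18.1]
y range: [-22, 25.1]
Bounding box: (-29.9,-22) to (18.1,25.1)

(-29.9,-22) to (18.1,25.1)


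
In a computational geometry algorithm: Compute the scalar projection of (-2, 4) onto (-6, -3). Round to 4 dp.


u.v = 0, |v| = sqrt(45) = 6.7082
Scalar projection = u.v / |v| = 0 / sqrt(45) = 0

0


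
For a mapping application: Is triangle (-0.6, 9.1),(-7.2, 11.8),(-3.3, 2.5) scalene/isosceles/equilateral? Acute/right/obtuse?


Side lengths squared: AB^2=50.85, BC^2=101.7, CA^2=50.85
Sorted: [50.85, 50.85, 101.7]
By sides: Isosceles, By angles: Right

Isosceles, Right


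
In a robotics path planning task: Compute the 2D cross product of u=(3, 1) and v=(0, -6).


u x v = u_x*v_y - u_y*v_x = 3*(-6) - 1*0
= (-18) - 0 = -18

-18


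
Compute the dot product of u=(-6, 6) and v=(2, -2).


u . v = u_x*v_x + u_y*v_y = (-6)*2 + 6*(-2)
= (-12) + (-12) = -24

-24


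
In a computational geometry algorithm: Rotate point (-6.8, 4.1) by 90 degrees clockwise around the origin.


90° CW: (x,y) -> (y, -x)
(-6.8,4.1) -> (4.1, 6.8)

(4.1, 6.8)


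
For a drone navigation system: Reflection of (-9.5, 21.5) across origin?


Reflection over origin: (x,y) -> (-x,-y)
(-9.5, 21.5) -> (9.5, -21.5)

(9.5, -21.5)


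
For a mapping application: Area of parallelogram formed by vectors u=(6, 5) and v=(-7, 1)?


|u x v| = |6*1 - 5*(-7)|
= |6 - (-35)| = 41

41


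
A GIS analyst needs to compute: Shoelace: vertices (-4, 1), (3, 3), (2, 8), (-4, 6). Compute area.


Shoelace sum: ((-4)*3 - 3*1) + (3*8 - 2*3) + (2*6 - (-4)*8) + ((-4)*1 - (-4)*6)
= 67
Area = |67|/2 = 33.5

33.5


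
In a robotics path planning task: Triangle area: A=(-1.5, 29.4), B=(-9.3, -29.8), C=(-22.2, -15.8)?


Area = |x_A(y_B-y_C) + x_B(y_C-y_A) + x_C(y_A-y_B)|/2
= |21 + 420.36 + (-1314.24)|/2
= 872.88/2 = 436.44

436.44


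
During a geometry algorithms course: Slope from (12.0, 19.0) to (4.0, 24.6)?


slope = (y2-y1)/(x2-x1) = (24.6-19)/(4-12) = 5.6/(-8) = -0.7

-0.7


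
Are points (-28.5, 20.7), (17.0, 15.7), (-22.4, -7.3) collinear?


Cross product: (17-(-28.5))*((-7.3)-20.7) - (15.7-20.7)*((-22.4)-(-28.5))
= -1243.5

No, not collinear


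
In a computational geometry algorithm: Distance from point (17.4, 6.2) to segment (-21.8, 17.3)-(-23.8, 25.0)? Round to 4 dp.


Project P onto AB: t = 0 (clamped to [0,1])
Closest point on segment: (-21.8, 17.3)
Distance: 40.7413

40.7413


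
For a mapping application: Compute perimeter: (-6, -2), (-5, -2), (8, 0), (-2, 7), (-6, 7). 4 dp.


Sides: (-6, -2)->(-5, -2): sqrt(1) = 1, (-5, -2)->(8, 0): sqrt(173) = 13.152946, (8, 0)->(-2, 7): sqrt(149) = 12.206556, (-2, 7)->(-6, 7): sqrt(16) = 4, (-6, 7)->(-6, -2): sqrt(81) = 9
Sum = 39.359502
Perimeter = 39.3595

39.3595


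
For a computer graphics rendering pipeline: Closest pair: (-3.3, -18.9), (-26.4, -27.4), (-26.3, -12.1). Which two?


d(P0,P1) = 24.6142, d(P0,P2) = 23.9842, d(P1,P2) = 15.3003
Closest: P1 and P2

Closest pair: (-26.4, -27.4) and (-26.3, -12.1), distance = 15.3003


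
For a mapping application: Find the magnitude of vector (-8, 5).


|u| = sqrt((-8)^2 + 5^2) = sqrt(89) = 9.434

9.434


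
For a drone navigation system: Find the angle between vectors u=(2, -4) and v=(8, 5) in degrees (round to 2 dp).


u.v = -4, |u| = sqrt(20) = 4.4721, |v| = sqrt(89) = 9.434
cos(theta) = u.v/(|u||v|) = -4/sqrt(1780) = -0.094809
theta = acos(-0.094809) = 95.44 degrees

95.44 degrees


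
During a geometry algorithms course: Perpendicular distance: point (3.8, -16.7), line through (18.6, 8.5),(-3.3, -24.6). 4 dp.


|cross product| = 62
|line direction| = sqrt(1575.22) = 39.689
Distance = 62/sqrt(1575.22) = 1.5621

1.5621


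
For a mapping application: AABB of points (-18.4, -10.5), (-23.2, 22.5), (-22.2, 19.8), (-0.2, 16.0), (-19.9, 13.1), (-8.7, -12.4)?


x range: [-23.2, -0.2]
y range: [-12.4, 22.5]
Bounding box: (-23.2,-12.4) to (-0.2,22.5)

(-23.2,-12.4) to (-0.2,22.5)


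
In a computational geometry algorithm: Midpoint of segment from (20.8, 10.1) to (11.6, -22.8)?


M = ((20.8+11.6)/2, (10.1+(-22.8))/2)
= (16.2, -6.35)

(16.2, -6.35)


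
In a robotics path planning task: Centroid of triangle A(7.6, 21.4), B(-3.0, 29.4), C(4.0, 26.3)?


Centroid = ((x_A+x_B+x_C)/3, (y_A+y_B+y_C)/3)
= ((7.6+(-3)+4)/3, (21.4+29.4+26.3)/3)
= (2.8667, 25.7)

(2.8667, 25.7)


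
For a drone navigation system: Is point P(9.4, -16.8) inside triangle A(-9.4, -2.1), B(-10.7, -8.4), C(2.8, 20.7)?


Cross products: AB x AP = 137.55, BC x BP = -698.31, CA x CP = 607.98
All same sign? no

No, outside


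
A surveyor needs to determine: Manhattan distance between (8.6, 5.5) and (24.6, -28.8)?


|8.6-24.6| + |5.5-(-28.8)| = 16 + 34.3 = 50.3

50.3


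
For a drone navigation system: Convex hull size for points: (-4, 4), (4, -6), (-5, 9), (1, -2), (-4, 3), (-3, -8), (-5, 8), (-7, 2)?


Convex hull vertices (CCW): (-7, 2), (-3, -8), (4, -6), (-5, 9)
Count = 4

4


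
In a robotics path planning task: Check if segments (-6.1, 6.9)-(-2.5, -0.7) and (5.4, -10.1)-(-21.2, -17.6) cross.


Cross products: d1=-538.45, d2=-309.29, d3=26.2, d4=-202.96
d1*d2 < 0 and d3*d4 < 0? no

No, they don't intersect


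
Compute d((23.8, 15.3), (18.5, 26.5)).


dx=-5.3, dy=11.2
d^2 = (-5.3)^2 + 11.2^2 = 153.53
d = sqrt(153.53) = 12.3907

12.3907


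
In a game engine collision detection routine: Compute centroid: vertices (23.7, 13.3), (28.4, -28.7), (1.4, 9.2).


Centroid = ((x_A+x_B+x_C)/3, (y_A+y_B+y_C)/3)
= ((23.7+28.4+1.4)/3, (13.3+(-28.7)+9.2)/3)
= (17.8333, -2.0667)

(17.8333, -2.0667)


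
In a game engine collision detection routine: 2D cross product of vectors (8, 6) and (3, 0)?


u x v = u_x*v_y - u_y*v_x = 8*0 - 6*3
= 0 - 18 = -18

-18


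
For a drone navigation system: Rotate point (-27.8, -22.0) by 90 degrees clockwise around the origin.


90° CW: (x,y) -> (y, -x)
(-27.8,-22) -> (-22, 27.8)

(-22, 27.8)


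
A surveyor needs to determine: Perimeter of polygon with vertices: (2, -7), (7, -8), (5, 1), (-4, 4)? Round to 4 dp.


Sides: (2, -7)->(7, -8): sqrt(26) = 5.09902, (7, -8)->(5, 1): sqrt(85) = 9.219544, (5, 1)->(-4, 4): sqrt(90) = 9.486833, (-4, 4)->(2, -7): sqrt(157) = 12.529964
Sum = 36.335361
Perimeter = 36.3354

36.3354


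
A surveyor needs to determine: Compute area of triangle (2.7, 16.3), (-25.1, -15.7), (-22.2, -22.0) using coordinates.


Area = |x_A(y_B-y_C) + x_B(y_C-y_A) + x_C(y_A-y_B)|/2
= |17.01 + 961.33 + (-710.4)|/2
= 267.94/2 = 133.97

133.97


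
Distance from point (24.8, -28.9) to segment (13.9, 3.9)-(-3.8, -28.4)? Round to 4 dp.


Project P onto AB: t = 0.6387 (clamped to [0,1])
Closest point on segment: (2.5942, -16.7315)
Distance: 25.3213

25.3213


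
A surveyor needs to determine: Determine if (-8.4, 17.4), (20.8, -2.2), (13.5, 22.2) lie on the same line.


Cross product: (20.8-(-8.4))*(22.2-17.4) - ((-2.2)-17.4)*(13.5-(-8.4))
= 569.4

No, not collinear


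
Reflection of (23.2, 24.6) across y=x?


Reflection over y=x: (x,y) -> (y,x)
(23.2, 24.6) -> (24.6, 23.2)

(24.6, 23.2)


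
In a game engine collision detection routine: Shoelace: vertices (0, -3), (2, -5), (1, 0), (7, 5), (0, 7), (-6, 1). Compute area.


Shoelace sum: (0*(-5) - 2*(-3)) + (2*0 - 1*(-5)) + (1*5 - 7*0) + (7*7 - 0*5) + (0*1 - (-6)*7) + ((-6)*(-3) - 0*1)
= 125
Area = |125|/2 = 62.5

62.5


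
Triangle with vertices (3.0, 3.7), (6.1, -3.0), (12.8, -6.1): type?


Side lengths squared: AB^2=54.5, BC^2=54.5, CA^2=192.08
Sorted: [54.5, 54.5, 192.08]
By sides: Isosceles, By angles: Obtuse

Isosceles, Obtuse


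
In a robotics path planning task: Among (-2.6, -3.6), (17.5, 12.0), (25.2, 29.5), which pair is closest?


d(P0,P1) = 25.4435, d(P0,P2) = 43.2256, d(P1,P2) = 19.1191
Closest: P1 and P2

Closest pair: (17.5, 12.0) and (25.2, 29.5), distance = 19.1191


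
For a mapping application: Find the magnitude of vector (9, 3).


|u| = sqrt(9^2 + 3^2) = sqrt(90) = 9.4868

9.4868


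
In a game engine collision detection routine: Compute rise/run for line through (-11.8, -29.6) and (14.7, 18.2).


slope = (y2-y1)/(x2-x1) = (18.2-(-29.6))/(14.7-(-11.8)) = 47.8/26.5 = 1.8038

1.8038


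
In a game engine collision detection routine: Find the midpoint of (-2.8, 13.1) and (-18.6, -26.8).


M = (((-2.8)+(-18.6))/2, (13.1+(-26.8))/2)
= (-10.7, -6.85)

(-10.7, -6.85)


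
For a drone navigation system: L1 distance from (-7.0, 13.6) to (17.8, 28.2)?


|(-7)-17.8| + |13.6-28.2| = 24.8 + 14.6 = 39.4

39.4


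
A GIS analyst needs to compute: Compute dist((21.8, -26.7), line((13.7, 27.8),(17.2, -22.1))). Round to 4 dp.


|cross product| = 213.44
|line direction| = sqrt(2502.26) = 50.0226
Distance = 213.44/sqrt(2502.26) = 4.2669

4.2669


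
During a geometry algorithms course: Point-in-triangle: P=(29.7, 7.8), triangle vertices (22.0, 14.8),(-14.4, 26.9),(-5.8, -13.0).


Cross products: AB x AP = 161.63, BC x BP = 1595.33, CA x CP = -408.66
All same sign? no

No, outside


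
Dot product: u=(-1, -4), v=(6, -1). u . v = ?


u . v = u_x*v_x + u_y*v_y = (-1)*6 + (-4)*(-1)
= (-6) + 4 = -2

-2


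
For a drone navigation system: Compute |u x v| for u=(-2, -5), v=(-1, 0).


|u x v| = |(-2)*0 - (-5)*(-1)|
= |0 - 5| = 5

5


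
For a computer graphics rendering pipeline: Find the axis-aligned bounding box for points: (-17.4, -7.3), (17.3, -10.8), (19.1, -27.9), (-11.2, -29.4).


x range: [-17.4, 19.1]
y range: [-29.4, -7.3]
Bounding box: (-17.4,-29.4) to (19.1,-7.3)

(-17.4,-29.4) to (19.1,-7.3)


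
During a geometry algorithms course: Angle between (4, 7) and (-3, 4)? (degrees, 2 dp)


u.v = 16, |u| = sqrt(65) = 8.0623, |v| = sqrt(25) = 5
cos(theta) = u.v/(|u||v|) = 16/sqrt(1625) = 0.396911
theta = acos(0.396911) = 66.61 degrees

66.61 degrees


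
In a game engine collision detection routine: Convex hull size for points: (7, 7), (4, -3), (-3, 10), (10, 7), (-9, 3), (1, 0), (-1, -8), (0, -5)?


Convex hull vertices (CCW): (-9, 3), (-1, -8), (4, -3), (10, 7), (-3, 10)
Count = 5

5


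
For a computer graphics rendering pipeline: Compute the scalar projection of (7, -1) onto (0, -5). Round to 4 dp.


u.v = 5, |v| = sqrt(25) = 5
Scalar projection = u.v / |v| = 5 / sqrt(25) = 1

1


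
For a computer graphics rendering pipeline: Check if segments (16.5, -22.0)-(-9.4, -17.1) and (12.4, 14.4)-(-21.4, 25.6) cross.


Cross products: d1=1184.4, d2=1308.86, d3=-922.67, d4=-1047.13
d1*d2 < 0 and d3*d4 < 0? no

No, they don't intersect


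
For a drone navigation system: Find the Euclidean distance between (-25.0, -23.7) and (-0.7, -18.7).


dx=24.3, dy=5
d^2 = 24.3^2 + 5^2 = 615.49
d = sqrt(615.49) = 24.8091

24.8091


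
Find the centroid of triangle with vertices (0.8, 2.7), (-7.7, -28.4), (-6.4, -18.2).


Centroid = ((x_A+x_B+x_C)/3, (y_A+y_B+y_C)/3)
= ((0.8+(-7.7)+(-6.4))/3, (2.7+(-28.4)+(-18.2))/3)
= (-4.4333, -14.6333)

(-4.4333, -14.6333)


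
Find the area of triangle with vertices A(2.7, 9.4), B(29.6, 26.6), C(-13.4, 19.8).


Area = |x_A(y_B-y_C) + x_B(y_C-y_A) + x_C(y_A-y_B)|/2
= |18.36 + 307.84 + 230.48|/2
= 556.68/2 = 278.34

278.34


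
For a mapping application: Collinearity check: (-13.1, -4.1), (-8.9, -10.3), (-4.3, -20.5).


Cross product: ((-8.9)-(-13.1))*((-20.5)-(-4.1)) - ((-10.3)-(-4.1))*((-4.3)-(-13.1))
= -14.32

No, not collinear


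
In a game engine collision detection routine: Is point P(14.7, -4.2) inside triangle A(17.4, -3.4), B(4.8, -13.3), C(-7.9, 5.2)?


Cross products: AB x AP = -16.65, BC x BP = -298.72, CA x CP = -43.46
All same sign? yes

Yes, inside


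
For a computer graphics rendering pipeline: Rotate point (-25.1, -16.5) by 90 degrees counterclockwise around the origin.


90° CCW: (x,y) -> (-y, x)
(-25.1,-16.5) -> (16.5, -25.1)

(16.5, -25.1)


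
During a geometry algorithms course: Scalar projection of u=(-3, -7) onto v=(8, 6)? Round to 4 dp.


u.v = -66, |v| = sqrt(100) = 10
Scalar projection = u.v / |v| = -66 / sqrt(100) = -6.6

-6.6


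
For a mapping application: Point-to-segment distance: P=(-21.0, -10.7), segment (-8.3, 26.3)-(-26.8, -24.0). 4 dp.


Project P onto AB: t = 0.7297 (clamped to [0,1])
Closest point on segment: (-21.8001, -10.4057)
Distance: 0.8525

0.8525


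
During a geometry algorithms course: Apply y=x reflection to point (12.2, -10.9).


Reflection over y=x: (x,y) -> (y,x)
(12.2, -10.9) -> (-10.9, 12.2)

(-10.9, 12.2)


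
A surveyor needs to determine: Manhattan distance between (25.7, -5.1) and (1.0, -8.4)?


|25.7-1| + |(-5.1)-(-8.4)| = 24.7 + 3.3 = 28

28


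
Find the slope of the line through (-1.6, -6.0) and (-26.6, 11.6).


slope = (y2-y1)/(x2-x1) = (11.6-(-6))/((-26.6)-(-1.6)) = 17.6/(-25) = -0.704

-0.704


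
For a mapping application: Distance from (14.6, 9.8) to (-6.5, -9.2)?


dx=-21.1, dy=-19
d^2 = (-21.1)^2 + (-19)^2 = 806.21
d = sqrt(806.21) = 28.3938

28.3938


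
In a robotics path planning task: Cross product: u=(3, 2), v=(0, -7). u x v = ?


u x v = u_x*v_y - u_y*v_x = 3*(-7) - 2*0
= (-21) - 0 = -21

-21


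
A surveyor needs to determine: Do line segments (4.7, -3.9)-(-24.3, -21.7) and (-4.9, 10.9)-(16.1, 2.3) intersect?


Cross products: d1=-228.24, d2=-851.44, d3=-600.08, d4=23.12
d1*d2 < 0 and d3*d4 < 0? no

No, they don't intersect


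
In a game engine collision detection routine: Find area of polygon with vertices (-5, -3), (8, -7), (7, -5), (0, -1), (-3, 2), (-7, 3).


Shoelace sum: ((-5)*(-7) - 8*(-3)) + (8*(-5) - 7*(-7)) + (7*(-1) - 0*(-5)) + (0*2 - (-3)*(-1)) + ((-3)*3 - (-7)*2) + ((-7)*(-3) - (-5)*3)
= 99
Area = |99|/2 = 49.5

49.5
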